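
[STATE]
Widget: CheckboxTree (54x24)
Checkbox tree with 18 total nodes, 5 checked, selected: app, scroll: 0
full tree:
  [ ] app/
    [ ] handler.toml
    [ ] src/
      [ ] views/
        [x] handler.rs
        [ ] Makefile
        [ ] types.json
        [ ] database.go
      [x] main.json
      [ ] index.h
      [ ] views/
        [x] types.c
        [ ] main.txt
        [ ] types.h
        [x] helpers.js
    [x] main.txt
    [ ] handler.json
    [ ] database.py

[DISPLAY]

>[-] app/                                             
   [ ] handler.toml                                   
   [-] src/                                           
     [-] views/                                       
       [x] handler.rs                                 
       [ ] Makefile                                   
       [ ] types.json                                 
       [ ] database.go                                
     [x] main.json                                    
     [ ] index.h                                      
     [-] views/                                       
       [x] types.c                                    
       [ ] main.txt                                   
       [ ] types.h                                    
       [x] helpers.js                                 
   [x] main.txt                                       
   [ ] handler.json                                   
   [ ] database.py                                    
                                                      
                                                      
                                                      
                                                      
                                                      
                                                      


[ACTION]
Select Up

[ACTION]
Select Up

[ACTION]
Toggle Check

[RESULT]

>[x] app/                                             
   [x] handler.toml                                   
   [x] src/                                           
     [x] views/                                       
       [x] handler.rs                                 
       [x] Makefile                                   
       [x] types.json                                 
       [x] database.go                                
     [x] main.json                                    
     [x] index.h                                      
     [x] views/                                       
       [x] types.c                                    
       [x] main.txt                                   
       [x] types.h                                    
       [x] helpers.js                                 
   [x] main.txt                                       
   [x] handler.json                                   
   [x] database.py                                    
                                                      
                                                      
                                                      
                                                      
                                                      
                                                      


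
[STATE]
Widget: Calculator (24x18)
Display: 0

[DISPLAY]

                       0
┌───┬───┬───┬───┐       
│ 7 │ 8 │ 9 │ ÷ │       
├───┼───┼───┼───┤       
│ 4 │ 5 │ 6 │ × │       
├───┼───┼───┼───┤       
│ 1 │ 2 │ 3 │ - │       
├───┼───┼───┼───┤       
│ 0 │ . │ = │ + │       
├───┼───┼───┼───┤       
│ C │ MC│ MR│ M+│       
└───┴───┴───┴───┘       
                        
                        
                        
                        
                        
                        


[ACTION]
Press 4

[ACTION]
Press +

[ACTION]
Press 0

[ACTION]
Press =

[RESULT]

                       4
┌───┬───┬───┬───┐       
│ 7 │ 8 │ 9 │ ÷ │       
├───┼───┼───┼───┤       
│ 4 │ 5 │ 6 │ × │       
├───┼───┼───┼───┤       
│ 1 │ 2 │ 3 │ - │       
├───┼───┼───┼───┤       
│ 0 │ . │ = │ + │       
├───┼───┼───┼───┤       
│ C │ MC│ MR│ M+│       
└───┴───┴───┴───┘       
                        
                        
                        
                        
                        
                        


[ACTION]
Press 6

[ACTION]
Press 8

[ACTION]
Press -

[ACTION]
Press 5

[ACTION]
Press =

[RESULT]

                      63
┌───┬───┬───┬───┐       
│ 7 │ 8 │ 9 │ ÷ │       
├───┼───┼───┼───┤       
│ 4 │ 5 │ 6 │ × │       
├───┼───┼───┼───┤       
│ 1 │ 2 │ 3 │ - │       
├───┼───┼───┼───┤       
│ 0 │ . │ = │ + │       
├───┼───┼───┼───┤       
│ C │ MC│ MR│ M+│       
└───┴───┴───┴───┘       
                        
                        
                        
                        
                        
                        


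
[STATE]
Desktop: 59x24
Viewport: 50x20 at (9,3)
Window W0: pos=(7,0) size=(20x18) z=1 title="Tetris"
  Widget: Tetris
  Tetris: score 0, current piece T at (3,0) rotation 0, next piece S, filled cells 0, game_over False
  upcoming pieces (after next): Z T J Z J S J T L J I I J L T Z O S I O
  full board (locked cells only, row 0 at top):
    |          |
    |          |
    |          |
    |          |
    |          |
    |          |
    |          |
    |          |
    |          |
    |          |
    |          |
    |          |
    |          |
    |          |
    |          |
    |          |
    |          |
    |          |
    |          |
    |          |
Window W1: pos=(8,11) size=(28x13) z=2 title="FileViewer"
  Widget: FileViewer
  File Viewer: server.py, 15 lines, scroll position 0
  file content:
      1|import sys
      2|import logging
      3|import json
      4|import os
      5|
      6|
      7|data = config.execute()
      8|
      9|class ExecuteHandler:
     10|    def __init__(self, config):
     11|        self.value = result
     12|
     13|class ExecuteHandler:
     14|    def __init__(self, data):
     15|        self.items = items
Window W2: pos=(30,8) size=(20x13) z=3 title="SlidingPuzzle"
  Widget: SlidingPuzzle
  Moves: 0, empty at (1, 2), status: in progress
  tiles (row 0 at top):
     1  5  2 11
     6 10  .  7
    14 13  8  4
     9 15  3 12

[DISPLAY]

                 ┃                                
                 ┃                                
                 ┃                                
                 ┃                                
                 ┃                                
                 ┃   ┏━━━━━━━━━━━━━━━━━━┓         
                 ┃   ┃ SlidingPuzzle    ┃         
                 ┃   ┠──────────────────┨         
━━━━━━━━━━━━━━━━━━━━━┃┌────┬────┬────┬──┃         
 FileViewer          ┃│  1 │  5 │  2 │ 1┃         
─────────────────────┃├────┼────┼────┼──┃         
import sys           ┃│  6 │ 10 │    │  ┃         
import logging       ┃├────┼────┼────┼──┃         
import json          ┃│ 14 │ 13 │  8 │  ┃         
import os            ┃├────┼────┼────┼──┃         
                     ┃│  9 │ 15 │  3 │ 1┃         
                     ┃└────┴────┴────┴──┃         
data = config.execute┗━━━━━━━━━━━━━━━━━━┛         
                         ░┃                       
class ExecuteHandler:    ▼┃                       


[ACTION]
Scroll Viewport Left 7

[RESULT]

     ┃                  ┃                         
     ┃                  ┃                         
     ┃                  ┃                         
     ┃                  ┃                         
     ┃                  ┃                         
     ┃                  ┃   ┏━━━━━━━━━━━━━━━━━━┓  
     ┃                  ┃   ┃ SlidingPuzzle    ┃  
     ┃                  ┃   ┠──────────────────┨  
     ┃┏━━━━━━━━━━━━━━━━━━━━━┃┌────┬────┬────┬──┃  
     ┃┃ FileViewer          ┃│  1 │  5 │  2 │ 1┃  
     ┃┠─────────────────────┃├────┼────┼────┼──┃  
     ┃┃import sys           ┃│  6 │ 10 │    │  ┃  
     ┃┃import logging       ┃├────┼────┼────┼──┃  
     ┃┃import json          ┃│ 14 │ 13 │  8 │  ┃  
     ┗┃import os            ┃├────┼────┼────┼──┃  
      ┃                     ┃│  9 │ 15 │  3 │ 1┃  
      ┃                     ┃└────┴────┴────┴──┃  
      ┃data = config.execute┗━━━━━━━━━━━━━━━━━━┛  
      ┃                         ░┃                
      ┃class ExecuteHandler:    ▼┃                


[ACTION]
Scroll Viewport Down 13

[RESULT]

     ┃                  ┃                         
     ┃                  ┃                         
     ┃                  ┃                         
     ┃                  ┃                         
     ┃                  ┃   ┏━━━━━━━━━━━━━━━━━━┓  
     ┃                  ┃   ┃ SlidingPuzzle    ┃  
     ┃                  ┃   ┠──────────────────┨  
     ┃┏━━━━━━━━━━━━━━━━━━━━━┃┌────┬────┬────┬──┃  
     ┃┃ FileViewer          ┃│  1 │  5 │  2 │ 1┃  
     ┃┠─────────────────────┃├────┼────┼────┼──┃  
     ┃┃import sys           ┃│  6 │ 10 │    │  ┃  
     ┃┃import logging       ┃├────┼────┼────┼──┃  
     ┃┃import json          ┃│ 14 │ 13 │  8 │  ┃  
     ┗┃import os            ┃├────┼────┼────┼──┃  
      ┃                     ┃│  9 │ 15 │  3 │ 1┃  
      ┃                     ┃└────┴────┴────┴──┃  
      ┃data = config.execute┗━━━━━━━━━━━━━━━━━━┛  
      ┃                         ░┃                
      ┃class ExecuteHandler:    ▼┃                
      ┗━━━━━━━━━━━━━━━━━━━━━━━━━━┛                


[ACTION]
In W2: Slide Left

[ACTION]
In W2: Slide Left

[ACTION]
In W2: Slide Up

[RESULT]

     ┃                  ┃                         
     ┃                  ┃                         
     ┃                  ┃                         
     ┃                  ┃                         
     ┃                  ┃   ┏━━━━━━━━━━━━━━━━━━┓  
     ┃                  ┃   ┃ SlidingPuzzle    ┃  
     ┃                  ┃   ┠──────────────────┨  
     ┃┏━━━━━━━━━━━━━━━━━━━━━┃┌────┬────┬────┬──┃  
     ┃┃ FileViewer          ┃│  1 │  5 │  2 │ 1┃  
     ┃┠─────────────────────┃├────┼────┼────┼──┃  
     ┃┃import sys           ┃│  6 │ 10 │  7 │  ┃  
     ┃┃import logging       ┃├────┼────┼────┼──┃  
     ┃┃import json          ┃│ 14 │ 13 │  8 │  ┃  
     ┗┃import os            ┃├────┼────┼────┼──┃  
      ┃                     ┃│  9 │ 15 │  3 │ 1┃  
      ┃                     ┃└────┴────┴────┴──┃  
      ┃data = config.execute┗━━━━━━━━━━━━━━━━━━┛  
      ┃                         ░┃                
      ┃class ExecuteHandler:    ▼┃                
      ┗━━━━━━━━━━━━━━━━━━━━━━━━━━┛                


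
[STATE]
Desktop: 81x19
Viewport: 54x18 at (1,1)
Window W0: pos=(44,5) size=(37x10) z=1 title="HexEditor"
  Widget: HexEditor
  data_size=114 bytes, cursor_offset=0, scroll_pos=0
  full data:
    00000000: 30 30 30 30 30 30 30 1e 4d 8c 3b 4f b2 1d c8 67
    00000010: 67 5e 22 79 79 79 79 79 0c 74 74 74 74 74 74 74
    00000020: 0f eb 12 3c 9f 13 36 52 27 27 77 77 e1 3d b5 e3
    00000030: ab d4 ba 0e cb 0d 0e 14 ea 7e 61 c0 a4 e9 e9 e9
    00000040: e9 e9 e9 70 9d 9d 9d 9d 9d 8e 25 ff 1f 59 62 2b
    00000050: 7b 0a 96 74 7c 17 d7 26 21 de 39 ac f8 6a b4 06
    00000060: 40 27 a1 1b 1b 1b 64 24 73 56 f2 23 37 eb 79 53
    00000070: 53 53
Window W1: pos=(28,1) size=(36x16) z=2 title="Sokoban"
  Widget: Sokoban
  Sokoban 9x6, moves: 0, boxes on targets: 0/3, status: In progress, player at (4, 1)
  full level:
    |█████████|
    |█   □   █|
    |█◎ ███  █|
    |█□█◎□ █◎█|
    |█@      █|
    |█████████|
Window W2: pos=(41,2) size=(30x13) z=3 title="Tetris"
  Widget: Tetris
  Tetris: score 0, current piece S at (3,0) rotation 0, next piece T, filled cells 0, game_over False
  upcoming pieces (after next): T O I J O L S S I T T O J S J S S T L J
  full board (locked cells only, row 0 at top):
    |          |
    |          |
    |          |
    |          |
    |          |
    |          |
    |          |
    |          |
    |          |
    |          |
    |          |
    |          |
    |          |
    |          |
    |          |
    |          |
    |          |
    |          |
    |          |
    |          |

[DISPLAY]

                           ┏━━━━━━━━━━━━━━━━━━━━━━━━━━
                           ┃ Sokoban    ┏━━━━━━━━━━━━━
                           ┠────────────┃ Tetris      
                           ┃█████████   ┠─────────────
                           ┃█   □   █   ┃          │Ne
                           ┃█◎ ███  █   ┃          │ ▒
                           ┃█□█◎□ █◎█   ┃          │▒▒
                           ┃█@      █   ┃          │  
                           ┃█████████   ┃          │  
                           ┃Moves: 0  0/┃          │  
                           ┃            ┃          │Sc
                           ┃            ┃          │0 
                           ┃            ┃          │  
                           ┃            ┗━━━━━━━━━━━━━
                           ┃                          
                           ┗━━━━━━━━━━━━━━━━━━━━━━━━━━
                                                      
                                                      


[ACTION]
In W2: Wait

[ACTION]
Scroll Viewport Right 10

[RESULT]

                 ┏━━━━━━━━━━━━━━━━━━━━━━━━━━━━━━━━━━┓ 
                 ┃ Sokoban    ┏━━━━━━━━━━━━━━━━━━━━━━━
                 ┠────────────┃ Tetris                
                 ┃█████████   ┠───────────────────────
                 ┃█   □   █   ┃          │Next:       
                 ┃█◎ ███  █   ┃          │ ▒          
                 ┃█□█◎□ █◎█   ┃          │▒▒▒         
                 ┃█@      █   ┃          │            
                 ┃█████████   ┃          │            
                 ┃Moves: 0  0/┃          │            
                 ┃            ┃          │Score:      
                 ┃            ┃          │0           
                 ┃            ┃          │            
                 ┃            ┗━━━━━━━━━━━━━━━━━━━━━━━
                 ┃                                  ┃ 
                 ┗━━━━━━━━━━━━━━━━━━━━━━━━━━━━━━━━━━┛ 
                                                      
                                                      


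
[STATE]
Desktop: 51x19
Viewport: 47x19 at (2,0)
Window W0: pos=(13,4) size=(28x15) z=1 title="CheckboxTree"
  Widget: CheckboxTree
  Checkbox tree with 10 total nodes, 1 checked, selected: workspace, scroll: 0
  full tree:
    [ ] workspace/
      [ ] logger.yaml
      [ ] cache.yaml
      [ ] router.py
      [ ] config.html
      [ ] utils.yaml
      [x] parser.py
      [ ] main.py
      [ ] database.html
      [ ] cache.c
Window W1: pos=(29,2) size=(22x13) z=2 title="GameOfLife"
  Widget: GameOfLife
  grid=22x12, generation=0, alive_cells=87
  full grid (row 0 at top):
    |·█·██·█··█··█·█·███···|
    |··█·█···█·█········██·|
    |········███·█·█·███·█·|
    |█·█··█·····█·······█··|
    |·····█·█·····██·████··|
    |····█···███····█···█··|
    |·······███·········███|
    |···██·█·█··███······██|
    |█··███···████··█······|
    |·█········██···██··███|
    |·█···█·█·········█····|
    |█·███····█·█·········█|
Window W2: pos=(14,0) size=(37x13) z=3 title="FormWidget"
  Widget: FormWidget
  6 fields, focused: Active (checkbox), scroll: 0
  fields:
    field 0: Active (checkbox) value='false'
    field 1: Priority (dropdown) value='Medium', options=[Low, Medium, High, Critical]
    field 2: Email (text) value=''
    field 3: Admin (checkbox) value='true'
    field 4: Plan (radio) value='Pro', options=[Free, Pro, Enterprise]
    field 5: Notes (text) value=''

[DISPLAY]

            ┏━━━━━━━━━━━━━━━━━━━━━━━━━━━━━━━━━━
            ┃ FormWidget                       
            ┠──────────────────────────────────
            ┃> Active:     [ ]                 
           ┏┃  Priority:   [Medium            ▼
           ┃┃  Email:      [                   
           ┠┃  Admin:      [x]                 
           ┃┃  Plan:       ( ) Free  (●) Pro  (
           ┃┃  Notes:      [                   
           ┃┃                                  
           ┃┃                                  
           ┃┃                                  
           ┃┗━━━━━━━━━━━━━━━━━━━━━━━━━━━━━━━━━━
           ┃   [x] parser.p┃█········██···██··█
           ┃   [ ] main.py ┗━━━━━━━━━━━━━━━━━━━
           ┃   [ ] database.html      ┃        
           ┃   [ ] cache.c            ┃        
           ┃                          ┃        
           ┗━━━━━━━━━━━━━━━━━━━━━━━━━━┛        


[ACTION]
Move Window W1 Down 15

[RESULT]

            ┏━━━━━━━━━━━━━━━━━━━━━━━━━━━━━━━━━━
            ┃ FormWidget                       
            ┠──────────────────────────────────
            ┃> Active:     [ ]                 
           ┏┃  Priority:   [Medium            ▼
           ┃┃  Email:      [                   
           ┠┃  Admin:      [x]                 
           ┃┃  Plan:       ( ) Free  (●) Pro  (
           ┃┃  Notes:      [                   
           ┃┃                                  
           ┃┃                                  
           ┃┃                                  
           ┃┗━━━━━━━━━━━━━━━━━━━━━━━━━━━━━━━━━━
           ┃   [x] parser.p┃···█···███····█···█
           ┃   [ ] main.py ┃······███·········█
           ┃   [ ] database┃··██·█·█··███······
           ┃   [ ] cache.c ┃··███···████··█····
           ┃               ┃█········██···██··█
           ┗━━━━━━━━━━━━━━━┗━━━━━━━━━━━━━━━━━━━


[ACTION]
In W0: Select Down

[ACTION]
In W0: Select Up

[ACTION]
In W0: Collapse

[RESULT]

            ┏━━━━━━━━━━━━━━━━━━━━━━━━━━━━━━━━━━
            ┃ FormWidget                       
            ┠──────────────────────────────────
            ┃> Active:     [ ]                 
           ┏┃  Priority:   [Medium            ▼
           ┃┃  Email:      [                   
           ┠┃  Admin:      [x]                 
           ┃┃  Plan:       ( ) Free  (●) Pro  (
           ┃┃  Notes:      [                   
           ┃┃                                  
           ┃┃                                  
           ┃┃                                  
           ┃┗━━━━━━━━━━━━━━━━━━━━━━━━━━━━━━━━━━
           ┃               ┃···█···███····█···█
           ┃               ┃······███·········█
           ┃               ┃··██·█·█··███······
           ┃               ┃··███···████··█····
           ┃               ┃█········██···██··█
           ┗━━━━━━━━━━━━━━━┗━━━━━━━━━━━━━━━━━━━


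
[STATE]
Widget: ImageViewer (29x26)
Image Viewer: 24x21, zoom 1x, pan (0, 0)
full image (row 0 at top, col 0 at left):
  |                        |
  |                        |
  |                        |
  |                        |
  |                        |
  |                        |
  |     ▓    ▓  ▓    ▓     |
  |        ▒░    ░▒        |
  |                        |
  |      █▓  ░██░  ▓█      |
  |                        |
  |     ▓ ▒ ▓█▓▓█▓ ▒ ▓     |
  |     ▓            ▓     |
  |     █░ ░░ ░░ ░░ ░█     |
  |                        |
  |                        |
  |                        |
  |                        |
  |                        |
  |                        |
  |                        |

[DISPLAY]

                             
                             
                             
                             
                             
                             
     ▓    ▓  ▓    ▓          
        ▒░    ░▒             
                             
      █▓  ░██░  ▓█           
                             
     ▓ ▒ ▓█▓▓█▓ ▒ ▓          
     ▓            ▓          
     █░ ░░ ░░ ░░ ░█          
                             
                             
                             
                             
                             
                             
                             
                             
                             
                             
                             
                             


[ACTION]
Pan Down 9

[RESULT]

      █▓  ░██░  ▓█           
                             
     ▓ ▒ ▓█▓▓█▓ ▒ ▓          
     ▓            ▓          
     █░ ░░ ░░ ░░ ░█          
                             
                             
                             
                             
                             
                             
                             
                             
                             
                             
                             
                             
                             
                             
                             
                             
                             
                             
                             
                             
                             


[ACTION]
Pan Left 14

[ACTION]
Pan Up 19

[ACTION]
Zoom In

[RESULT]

                             
                             
                             
                             
                             
                             
                             
                             
                             
                             
                             
                             
          ▓▓        ▓▓    ▓▓ 
          ▓▓        ▓▓    ▓▓ 
                ▒▒░░        ░
                ▒▒░░        ░
                             
                             
            ██▓▓    ░░████░░ 
            ██▓▓    ░░████░░ 
                             
                             
          ▓▓  ▒▒  ▓▓██▓▓▓▓██▓
          ▓▓  ▒▒  ▓▓██▓▓▓▓██▓
          ▓▓                 
          ▓▓                 


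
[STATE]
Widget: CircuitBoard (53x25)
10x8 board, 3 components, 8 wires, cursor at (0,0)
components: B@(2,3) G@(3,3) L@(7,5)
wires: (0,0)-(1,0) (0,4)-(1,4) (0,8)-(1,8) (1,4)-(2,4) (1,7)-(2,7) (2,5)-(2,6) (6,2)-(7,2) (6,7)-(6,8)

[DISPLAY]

   0 1 2 3 4 5 6 7 8 9                               
0  [.]              ·               ·                
    │               │               │                
1   ·               ·           ·   ·                
                    │           │                    
2               B   ·   · ─ ·   ·                    
                                                     
3               G                                    
                                                     
4                                                    
                                                     
5                                                    
                                                     
6           ·                   · ─ ·                
            │                                        
7           ·           L                            
Cursor: (0,0)                                        
                                                     
                                                     
                                                     
                                                     
                                                     
                                                     
                                                     
                                                     


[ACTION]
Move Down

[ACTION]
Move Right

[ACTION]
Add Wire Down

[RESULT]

   0 1 2 3 4 5 6 7 8 9                               
0   ·               ·               ·                
    │               │               │                
1   ·  [.]          ·           ·   ·                
        │           │           │                    
2       ·       B   ·   · ─ ·   ·                    
                                                     
3               G                                    
                                                     
4                                                    
                                                     
5                                                    
                                                     
6           ·                   · ─ ·                
            │                                        
7           ·           L                            
Cursor: (1,1)                                        
                                                     
                                                     
                                                     
                                                     
                                                     
                                                     
                                                     
                                                     


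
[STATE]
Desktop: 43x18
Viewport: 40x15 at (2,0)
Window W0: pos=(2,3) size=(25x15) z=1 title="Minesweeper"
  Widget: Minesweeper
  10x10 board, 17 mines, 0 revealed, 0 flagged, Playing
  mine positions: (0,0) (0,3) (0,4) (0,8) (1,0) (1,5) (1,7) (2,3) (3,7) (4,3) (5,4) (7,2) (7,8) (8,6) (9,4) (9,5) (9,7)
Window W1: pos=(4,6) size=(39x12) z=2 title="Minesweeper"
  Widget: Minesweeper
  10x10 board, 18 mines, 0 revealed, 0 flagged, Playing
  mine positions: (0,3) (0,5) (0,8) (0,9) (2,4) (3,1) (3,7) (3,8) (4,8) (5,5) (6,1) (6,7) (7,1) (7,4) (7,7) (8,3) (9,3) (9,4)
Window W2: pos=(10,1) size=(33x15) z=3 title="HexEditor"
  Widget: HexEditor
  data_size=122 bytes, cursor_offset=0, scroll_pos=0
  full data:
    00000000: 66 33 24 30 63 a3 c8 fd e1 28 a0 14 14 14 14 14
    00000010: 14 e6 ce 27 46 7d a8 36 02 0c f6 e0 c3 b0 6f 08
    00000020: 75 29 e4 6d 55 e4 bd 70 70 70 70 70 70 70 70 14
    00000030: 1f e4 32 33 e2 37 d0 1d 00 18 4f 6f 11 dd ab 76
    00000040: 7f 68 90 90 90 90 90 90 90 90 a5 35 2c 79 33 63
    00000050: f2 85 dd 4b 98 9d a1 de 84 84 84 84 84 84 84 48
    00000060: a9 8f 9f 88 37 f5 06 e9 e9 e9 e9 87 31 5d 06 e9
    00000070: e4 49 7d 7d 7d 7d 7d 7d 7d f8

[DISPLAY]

                                        
        ┏━━━━━━━━━━━━━━━━━━━━━━━━━━━━━━━
        ┃ HexEditor                     
┏━━━━━━━┠───────────────────────────────
┃ Minesw┃00000000  66 33 24 30 63 a3 c8 
┠───────┃00000010  14 e6 ce 27 46 7d a8 
┃■┏━━━━━┃00000020  75 29 e4 6d 55 e4 bd 
┃■┃ Mine┃00000030  1f e4 32 33 e2 37 d0 
┃■┠─────┃00000040  7f 68 90 90 90 90 90 
┃■┃■■■■■┃00000050  f2 85 dd 4b 98 9d a1 
┃■┃■■■■■┃00000060  a9 8f 9f 88 37 f5 06 
┃■┃■■■■■┃00000070  e4 49 7d 7d 7d 7d 7d 
┃■┃■■■■■┃                               
┃■┃■■■■■┃                               
┃■┃■■■■■┃                               


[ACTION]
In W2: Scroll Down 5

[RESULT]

                                        
        ┏━━━━━━━━━━━━━━━━━━━━━━━━━━━━━━━
        ┃ HexEditor                     
┏━━━━━━━┠───────────────────────────────
┃ Minesw┃00000050  f2 85 dd 4b 98 9d a1 
┠───────┃00000060  a9 8f 9f 88 37 f5 06 
┃■┏━━━━━┃00000070  e4 49 7d 7d 7d 7d 7d 
┃■┃ Mine┃                               
┃■┠─────┃                               
┃■┃■■■■■┃                               
┃■┃■■■■■┃                               
┃■┃■■■■■┃                               
┃■┃■■■■■┃                               
┃■┃■■■■■┃                               
┃■┃■■■■■┃                               


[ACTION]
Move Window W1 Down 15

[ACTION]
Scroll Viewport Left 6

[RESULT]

                                        
          ┏━━━━━━━━━━━━━━━━━━━━━━━━━━━━━
          ┃ HexEditor                   
  ┏━━━━━━━┠─────────────────────────────
  ┃ Minesw┃00000050  f2 85 dd 4b 98 9d a
  ┠───────┃00000060  a9 8f 9f 88 37 f5 0
  ┃■┏━━━━━┃00000070  e4 49 7d 7d 7d 7d 7
  ┃■┃ Mine┃                             
  ┃■┠─────┃                             
  ┃■┃■■■■■┃                             
  ┃■┃■■■■■┃                             
  ┃■┃■■■■■┃                             
  ┃■┃■■■■■┃                             
  ┃■┃■■■■■┃                             
  ┃■┃■■■■■┃                             


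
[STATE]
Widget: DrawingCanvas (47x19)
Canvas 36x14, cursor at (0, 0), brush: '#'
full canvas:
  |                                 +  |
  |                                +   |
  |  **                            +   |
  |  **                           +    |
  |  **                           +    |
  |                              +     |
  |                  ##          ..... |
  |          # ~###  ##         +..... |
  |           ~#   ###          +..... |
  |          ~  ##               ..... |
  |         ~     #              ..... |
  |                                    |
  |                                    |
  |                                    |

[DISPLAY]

+                                +             
                                +              
  **                            +              
  **                           +               
  **                           +               
                              +                
                  ##          .....            
          # ~###  ##         +.....            
           ~#   ###          +.....            
          ~  ##               .....            
         ~     #              .....            
                                               
                                               
                                               
                                               
                                               
                                               
                                               
                                               


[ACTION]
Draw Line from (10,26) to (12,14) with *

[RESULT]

+                                +             
                                +              
  **                            +              
  **                           +               
  **                           +               
                              +                
                  ##          .....            
          # ~###  ##         +.....            
           ~#   ###          +.....            
          ~  ##               .....            
         ~     #       ****   .....            
                 ******                        
              ***                              
                                               
                                               
                                               
                                               
                                               
                                               


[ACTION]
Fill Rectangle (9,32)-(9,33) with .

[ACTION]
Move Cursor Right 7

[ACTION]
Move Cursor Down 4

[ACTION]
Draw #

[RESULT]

                                 +             
                                +              
  **                            +              
  **                           +               
  **   #                       +               
                              +                
                  ##          .....            
          # ~###  ##         +.....            
           ~#   ###          +.....            
          ~  ##               .....            
         ~     #       ****   .....            
                 ******                        
              ***                              
                                               
                                               
                                               
                                               
                                               
                                               


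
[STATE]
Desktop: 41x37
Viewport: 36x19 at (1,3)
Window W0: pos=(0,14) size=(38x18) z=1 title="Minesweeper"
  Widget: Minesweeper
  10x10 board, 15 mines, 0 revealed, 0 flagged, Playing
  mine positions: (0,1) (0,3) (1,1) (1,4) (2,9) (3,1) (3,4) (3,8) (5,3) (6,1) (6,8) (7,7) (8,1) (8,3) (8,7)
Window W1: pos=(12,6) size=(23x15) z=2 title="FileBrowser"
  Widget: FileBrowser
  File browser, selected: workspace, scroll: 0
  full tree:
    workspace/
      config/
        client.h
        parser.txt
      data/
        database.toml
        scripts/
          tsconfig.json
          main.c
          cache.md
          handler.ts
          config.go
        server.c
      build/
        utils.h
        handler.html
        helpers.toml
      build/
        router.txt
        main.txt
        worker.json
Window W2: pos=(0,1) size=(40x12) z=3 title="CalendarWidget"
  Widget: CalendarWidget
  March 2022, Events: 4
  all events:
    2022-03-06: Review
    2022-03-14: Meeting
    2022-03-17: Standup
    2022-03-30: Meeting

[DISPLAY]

────────────────────────────────────
              March 2022            
Mo Tu We Th Fr Sa Su                
    1  2  3  4  5  6*               
 7  8  9 10 11 12 13                
14* 15 16 17* 18 19 20              
21 22 23 24 25 26 27                
28 29 30* 31                        
                                    
━━━━━━━━━━━━━━━━━━━━━━━━━━━━━━━━━━━━
           ┃    [+] build/       ┃  
━━━━━━━━━━━┃                     ┃━━
 Minesweepe┃                     ┃  
───────────┃                     ┃──
■■■■■■■■■■ ┃                     ┃  
■■■■■■■■■■ ┃                     ┃  
■■■■■■■■■■ ┃                     ┃  
■■■■■■■■■■ ┗━━━━━━━━━━━━━━━━━━━━━┛  
■■■■■■■■■■                          


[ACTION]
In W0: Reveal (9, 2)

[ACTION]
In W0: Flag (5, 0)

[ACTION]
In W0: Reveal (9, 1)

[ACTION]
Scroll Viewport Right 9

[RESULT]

──────────────────────────────────┨ 
          March 2022              ┃ 
u We Th Fr Sa Su                  ┃ 
1  2  3  4  5  6*                 ┃ 
8  9 10 11 12 13                  ┃ 
15 16 17* 18 19 20                ┃ 
2 23 24 25 26 27                  ┃ 
9 30* 31                          ┃ 
                                  ┃ 
━━━━━━━━━━━━━━━━━━━━━━━━━━━━━━━━━━┛ 
       ┃    [+] build/       ┃      
━━━━━━━┃                     ┃━━┓   
esweepe┃                     ┃  ┃   
───────┃                     ┃──┨   
■■■■■■ ┃                     ┃  ┃   
■■■■■■ ┃                     ┃  ┃   
■■■■■■ ┃                     ┃  ┃   
■■■■■■ ┗━━━━━━━━━━━━━━━━━━━━━┛  ┃   
■■■■■■                          ┃   
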